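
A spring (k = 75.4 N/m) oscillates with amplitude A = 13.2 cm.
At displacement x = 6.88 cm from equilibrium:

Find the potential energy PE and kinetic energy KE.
E_total = ½kA² = ½×75.4×(0.132)² = 0.6569 J
PE = ½kx² = ½×75.4×(0.0688)² = 0.1785 J
KE = E_total − PE = 0.4784 J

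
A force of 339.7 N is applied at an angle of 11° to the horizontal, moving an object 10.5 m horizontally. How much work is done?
W = Fd cosθ = 339.7×10.5×cos(11°) = 3501.3 J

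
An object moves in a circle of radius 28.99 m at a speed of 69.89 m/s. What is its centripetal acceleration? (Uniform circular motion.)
a_c = v²/r = 69.89²/28.99 = 4884.61/28.99 = 168.49 m/s²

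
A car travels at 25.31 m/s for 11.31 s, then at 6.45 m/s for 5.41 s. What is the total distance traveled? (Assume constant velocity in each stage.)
d₁ = v₁t₁ = 25.31 × 11.31 = 286.256 m
d₂ = v₂t₂ = 6.45 × 5.41 = 34.8945 m
d_total = 286.256 + 34.8945 = 321.15 m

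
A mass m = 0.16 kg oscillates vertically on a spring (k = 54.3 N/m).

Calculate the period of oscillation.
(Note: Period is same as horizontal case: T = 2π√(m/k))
T = 2π√(m/k) = 2π√(0.16/54.3) = 0.3411 s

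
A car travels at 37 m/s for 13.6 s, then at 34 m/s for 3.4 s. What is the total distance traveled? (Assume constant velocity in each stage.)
d₁ = v₁t₁ = 37 × 13.6 = 503.2 m
d₂ = v₂t₂ = 34 × 3.4 = 115.6 m
d_total = 503.2 + 115.6 = 618.8 m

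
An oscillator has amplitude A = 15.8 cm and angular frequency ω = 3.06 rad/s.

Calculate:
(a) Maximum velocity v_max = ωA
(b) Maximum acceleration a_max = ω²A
v_max = ωA = 3.06×0.158 = 0.4835 m/s
a_max = ω²A = 3.06²×0.158 = 1.479 m/s²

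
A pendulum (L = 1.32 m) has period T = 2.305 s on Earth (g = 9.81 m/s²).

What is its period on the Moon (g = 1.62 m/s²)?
T = 2π√(L/g), so T_moon/T_earth = √(g_earth/g_moon)
T_moon = 2π√(1.32/1.62) = 5.672 s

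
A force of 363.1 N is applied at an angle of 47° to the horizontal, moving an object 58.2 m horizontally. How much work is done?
W = Fd cosθ = 363.1×58.2×cos(47°) = 14412.0 J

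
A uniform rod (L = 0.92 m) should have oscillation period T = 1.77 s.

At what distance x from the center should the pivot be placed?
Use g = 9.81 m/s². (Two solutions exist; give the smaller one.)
T = 2π√((L²/12 + x²)/(gx)). Let c = T²g/(4π²) = 0.7785.
x² − cx + L²/12 = 0 → x = (c − √(c² − L²/3))/2 = 0.1047 m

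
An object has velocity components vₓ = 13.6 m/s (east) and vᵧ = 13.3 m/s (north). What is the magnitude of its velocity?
|v| = √(vₓ² + vᵧ²) = √(13.6² + 13.3²) = √(361.85) = 19.02 m/s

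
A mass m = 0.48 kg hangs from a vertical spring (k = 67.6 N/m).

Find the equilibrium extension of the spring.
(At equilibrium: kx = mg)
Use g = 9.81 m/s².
x_eq = mg/k = 0.48×9.81/67.6 = 0.06966 m = 6.966 cm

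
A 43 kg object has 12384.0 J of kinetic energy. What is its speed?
KE = ½mv² → v = √(2KE/m) = √(2×12384.0/43) = 24.0 m/s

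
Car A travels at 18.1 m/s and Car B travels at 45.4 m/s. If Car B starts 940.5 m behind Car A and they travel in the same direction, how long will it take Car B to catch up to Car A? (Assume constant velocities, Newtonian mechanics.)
Relative speed: v_rel = 45.4 - 18.1 = 27.3 m/s
Time to catch: t = d₀/v_rel = 940.5/27.3 = 34.45 s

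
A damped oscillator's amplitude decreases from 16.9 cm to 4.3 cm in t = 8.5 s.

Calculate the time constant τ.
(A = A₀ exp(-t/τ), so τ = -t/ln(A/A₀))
A/A₀ = 4.3/16.9 = 0.2544; ln(A/A₀) = -1.369
τ = −t/ln(A/A₀) = −8.5/-1.369 = 6.21 s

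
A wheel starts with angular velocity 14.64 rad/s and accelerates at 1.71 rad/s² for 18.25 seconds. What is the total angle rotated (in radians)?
θ = ω₀t + ½αt² = 14.64×18.25 + ½×1.71×18.25² = 551.95 rad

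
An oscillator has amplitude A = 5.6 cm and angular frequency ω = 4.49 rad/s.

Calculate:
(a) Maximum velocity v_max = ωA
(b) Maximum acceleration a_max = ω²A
v_max = ωA = 4.49×0.056 = 0.2514 m/s
a_max = ω²A = 4.49²×0.056 = 1.129 m/s²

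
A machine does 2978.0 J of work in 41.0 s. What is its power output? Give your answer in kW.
P = W/t = 2978 J / 41 s = 72.63 W = 0.07263 kW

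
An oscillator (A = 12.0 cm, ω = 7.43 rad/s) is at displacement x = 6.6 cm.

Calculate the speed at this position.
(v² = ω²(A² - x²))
v = ω√(A² − x²) = 7.43×√(0.12² − 0.066²) = 0.7446 m/s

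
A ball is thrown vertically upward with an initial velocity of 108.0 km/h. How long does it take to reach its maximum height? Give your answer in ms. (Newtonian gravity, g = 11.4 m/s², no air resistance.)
t_up = v₀/g (with unit conversion) = 2632.0 ms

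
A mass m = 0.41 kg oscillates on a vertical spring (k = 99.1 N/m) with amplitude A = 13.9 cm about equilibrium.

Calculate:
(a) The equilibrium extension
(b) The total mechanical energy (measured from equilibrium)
x_eq = mg/k = 0.41×9.81/99.1 = 0.04059 m = 4.059 cm
E = ½kA² = ½×99.1×(0.139)² = 0.9574 J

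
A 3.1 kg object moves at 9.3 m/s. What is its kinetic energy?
KE = ½mv² = ½×3.1×9.3² = 134.0595 J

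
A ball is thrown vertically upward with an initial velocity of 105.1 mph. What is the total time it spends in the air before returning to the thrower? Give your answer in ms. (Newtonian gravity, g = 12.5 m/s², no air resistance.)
t_total = 2v₀/g (with unit conversion) = 7517.0 ms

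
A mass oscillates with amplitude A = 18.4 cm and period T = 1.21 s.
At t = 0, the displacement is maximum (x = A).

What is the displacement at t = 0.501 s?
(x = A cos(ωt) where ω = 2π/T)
ω = 2π/T = 2π/1.21 = 5.193 rad/s
x = A cos(ωt) = 18.4×cos(5.193×0.501) = -15.78 cm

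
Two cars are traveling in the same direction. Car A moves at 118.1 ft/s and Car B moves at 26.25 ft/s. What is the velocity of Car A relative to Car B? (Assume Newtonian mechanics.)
v_rel = v_A - v_B = 118.1 - 26.25 = 91.85 ft/s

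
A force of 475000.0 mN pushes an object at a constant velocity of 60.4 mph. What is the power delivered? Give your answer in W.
P = Fv = 475 N × 27 m/s = 1.283e+04 W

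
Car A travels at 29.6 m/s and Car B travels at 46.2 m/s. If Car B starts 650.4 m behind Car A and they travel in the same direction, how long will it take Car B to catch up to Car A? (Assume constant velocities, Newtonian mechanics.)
Relative speed: v_rel = 46.2 - 29.6 = 16.6 m/s
Time to catch: t = d₀/v_rel = 650.4/16.6 = 39.18 s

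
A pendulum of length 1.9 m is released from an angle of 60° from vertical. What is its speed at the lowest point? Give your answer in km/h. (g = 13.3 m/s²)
h = L(1 − cosθ) = 1.9×(1 − cos60°) = 0.95 m
v = √(2gh) = √(2×13.3×0.95) = 5.027 m/s = 18.1 km/h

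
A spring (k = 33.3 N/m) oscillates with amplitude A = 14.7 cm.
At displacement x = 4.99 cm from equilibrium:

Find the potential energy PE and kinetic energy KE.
E_total = ½kA² = ½×33.3×(0.147)² = 0.3598 J
PE = ½kx² = ½×33.3×(0.0499)² = 0.04146 J
KE = E_total − PE = 0.3183 J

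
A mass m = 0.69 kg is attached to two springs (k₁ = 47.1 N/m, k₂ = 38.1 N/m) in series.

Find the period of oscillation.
k_eq = k₁k₂/(k₁+k₂) = 21.06 N/m
T = 2π√(m/k_eq) = 2π√(0.69/21.06) = 1.137 s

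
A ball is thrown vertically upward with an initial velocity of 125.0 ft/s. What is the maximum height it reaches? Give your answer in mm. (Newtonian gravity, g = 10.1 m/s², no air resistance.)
h_max = v₀²/(2g) (with unit conversion) = 71860.0 mm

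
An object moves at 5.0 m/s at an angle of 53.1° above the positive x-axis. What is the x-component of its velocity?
vₓ = v cos(θ) = 5.0 × cos(53.1°) = 3.0 m/s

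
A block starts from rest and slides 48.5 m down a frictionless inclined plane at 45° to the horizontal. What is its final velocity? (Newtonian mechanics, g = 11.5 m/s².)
a = g sin(θ) = 11.5 × sin(45°) = 8.13 m/s²
v = √(2ad) = √(2 × 8.13 × 48.5) = 28.09 m/s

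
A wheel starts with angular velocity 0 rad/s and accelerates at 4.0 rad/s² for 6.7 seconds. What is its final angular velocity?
ω = ω₀ + αt = 0 + 4.0 × 6.7 = 26.8 rad/s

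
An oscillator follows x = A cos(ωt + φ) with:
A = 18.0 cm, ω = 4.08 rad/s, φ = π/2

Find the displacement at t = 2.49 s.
x = A cos(ωt + φ) = 18.0×cos(4.08×2.49 + π/2) = 12.06 cm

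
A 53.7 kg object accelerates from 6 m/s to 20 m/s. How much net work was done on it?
W_net = ΔKE = ½m(v₂² − v₁²) = ½×53.7×(20² − 6²) = 9773.4 J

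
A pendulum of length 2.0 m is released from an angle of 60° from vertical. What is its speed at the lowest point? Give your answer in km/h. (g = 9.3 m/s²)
h = L(1 − cosθ) = 2.0×(1 − cos60°) = 1 m
v = √(2gh) = √(2×9.3×1) = 4.313 m/s = 15.53 km/h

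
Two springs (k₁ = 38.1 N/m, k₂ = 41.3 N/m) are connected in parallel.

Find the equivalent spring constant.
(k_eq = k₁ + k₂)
k_eq = k₁ + k₂ = 38.1 + 41.3 = 79.4 N/m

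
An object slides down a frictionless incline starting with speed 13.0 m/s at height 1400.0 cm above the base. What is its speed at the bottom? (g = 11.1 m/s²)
½mv₀² + mgh = ½mv² → v = √(v₀² + 2gh) = √(13² + 2×11.1×14) = 21.9 m/s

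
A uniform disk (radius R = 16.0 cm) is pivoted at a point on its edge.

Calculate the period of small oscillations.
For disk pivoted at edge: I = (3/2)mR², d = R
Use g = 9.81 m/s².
I/m = (3/2)R² = 0.0384 m²; d = R = 0.16 m
T = 2π√((3/2)R²/(gR)) = 2π√(3R/(2g)) = 0.9828 s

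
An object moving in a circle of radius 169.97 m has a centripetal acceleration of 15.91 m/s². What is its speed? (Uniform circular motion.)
v = √(a_c × r) = √(15.91 × 169.97) = 52.0 m/s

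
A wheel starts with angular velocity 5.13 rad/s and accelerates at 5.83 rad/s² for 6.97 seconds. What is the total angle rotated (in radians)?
θ = ω₀t + ½αt² = 5.13×6.97 + ½×5.83×6.97² = 177.37 rad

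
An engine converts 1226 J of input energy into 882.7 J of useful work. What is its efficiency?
η = W_out/W_in = 882.7/1226 = 0.72 = 72.0%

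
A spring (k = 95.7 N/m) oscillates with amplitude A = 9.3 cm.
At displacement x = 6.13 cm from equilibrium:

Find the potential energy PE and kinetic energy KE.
E_total = ½kA² = ½×95.7×(0.093)² = 0.4139 J
PE = ½kx² = ½×95.7×(0.0613)² = 0.1798 J
KE = E_total − PE = 0.234 J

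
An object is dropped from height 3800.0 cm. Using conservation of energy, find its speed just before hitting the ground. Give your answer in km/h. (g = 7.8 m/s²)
mgh = ½mv² → v = √(2gh) = √(2×7.8×38) = 24.35 m/s = 87.65 km/h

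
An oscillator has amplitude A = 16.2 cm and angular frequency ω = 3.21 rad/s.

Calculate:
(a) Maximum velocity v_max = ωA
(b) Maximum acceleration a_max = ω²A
v_max = ωA = 3.21×0.162 = 0.52 m/s
a_max = ω²A = 3.21²×0.162 = 1.669 m/s²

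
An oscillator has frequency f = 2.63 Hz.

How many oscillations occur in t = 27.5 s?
n = f×t = 2.63×27.5 = 72.33 oscillations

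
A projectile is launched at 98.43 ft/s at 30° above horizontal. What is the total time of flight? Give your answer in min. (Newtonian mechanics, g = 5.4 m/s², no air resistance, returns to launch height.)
T = 2v₀sin(θ)/g (with unit conversion) = 0.0926 min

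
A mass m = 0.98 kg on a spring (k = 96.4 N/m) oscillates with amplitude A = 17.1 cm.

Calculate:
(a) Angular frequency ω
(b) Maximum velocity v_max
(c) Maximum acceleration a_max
ω = √(k/m) = √(96.4/0.98) = 9.918 rad/s
v_max = ωA = 9.918×0.171 = 1.696 m/s
a_max = ω²A = 9.918²×0.171 = 16.82 m/s²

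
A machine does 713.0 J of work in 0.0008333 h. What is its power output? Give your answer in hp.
P = W/t = 713 J / 3 s = 237.7 W = 0.3187 hp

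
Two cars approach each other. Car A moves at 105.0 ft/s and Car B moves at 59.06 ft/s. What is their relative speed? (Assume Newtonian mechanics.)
v_rel = v_A + v_B = 105.0 + 59.06 = 164.1 ft/s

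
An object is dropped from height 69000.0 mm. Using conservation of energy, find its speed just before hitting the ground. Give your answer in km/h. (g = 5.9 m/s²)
mgh = ½mv² → v = √(2gh) = √(2×5.9×69) = 28.53 m/s = 102.7 km/h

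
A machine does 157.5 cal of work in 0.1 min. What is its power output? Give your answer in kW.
P = W/t = 659 J / 6 s = 109.8 W = 0.1098 kW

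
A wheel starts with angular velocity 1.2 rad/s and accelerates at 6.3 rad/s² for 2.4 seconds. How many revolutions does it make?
θ = ω₀t + ½αt² = 1.2×2.4 + ½×6.3×2.4² = 21.02 rad
Revolutions = θ/(2π) = 21.02/(2π) = 3.35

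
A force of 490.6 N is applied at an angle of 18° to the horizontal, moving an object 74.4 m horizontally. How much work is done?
W = Fd cosθ = 490.6×74.4×cos(18°) = 34714.0 J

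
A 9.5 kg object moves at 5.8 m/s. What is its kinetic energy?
KE = ½mv² = ½×9.5×5.8² = 159.79 J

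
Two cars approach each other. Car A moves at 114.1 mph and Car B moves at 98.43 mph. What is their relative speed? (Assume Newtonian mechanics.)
v_rel = v_A + v_B = 114.1 + 98.43 = 212.5 mph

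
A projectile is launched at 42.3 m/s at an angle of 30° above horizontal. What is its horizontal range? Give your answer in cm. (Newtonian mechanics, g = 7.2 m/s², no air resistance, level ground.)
R = v₀² sin(2θ) / g (with unit conversion) = 21520.0 cm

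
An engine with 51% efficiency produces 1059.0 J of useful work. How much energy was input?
W_in = W_out/η = 1059.0/0.51 = 2076.5 J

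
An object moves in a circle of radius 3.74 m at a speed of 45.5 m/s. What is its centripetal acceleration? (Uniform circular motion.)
a_c = v²/r = 45.5²/3.74 = 2070.25/3.74 = 553.54 m/s²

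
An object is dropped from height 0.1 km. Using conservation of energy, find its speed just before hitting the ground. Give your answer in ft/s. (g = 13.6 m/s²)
mgh = ½mv² → v = √(2gh) = √(2×13.6×100) = 52.15 m/s = 171.1 ft/s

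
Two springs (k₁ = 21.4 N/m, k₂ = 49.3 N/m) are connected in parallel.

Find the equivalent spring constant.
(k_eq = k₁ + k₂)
k_eq = k₁ + k₂ = 21.4 + 49.3 = 70.7 N/m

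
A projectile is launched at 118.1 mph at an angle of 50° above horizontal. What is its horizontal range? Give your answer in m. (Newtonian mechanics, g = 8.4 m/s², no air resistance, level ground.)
R = v₀² sin(2θ) / g (with unit conversion) = 326.8 m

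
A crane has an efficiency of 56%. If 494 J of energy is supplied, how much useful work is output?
W_out = η × W_in = 0.56 × 494 = 276.64 J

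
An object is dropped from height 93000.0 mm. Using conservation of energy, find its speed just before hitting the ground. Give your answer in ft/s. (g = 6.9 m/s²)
mgh = ½mv² → v = √(2gh) = √(2×6.9×93) = 35.82 m/s = 117.5 ft/s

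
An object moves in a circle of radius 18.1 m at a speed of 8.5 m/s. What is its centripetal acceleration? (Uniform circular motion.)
a_c = v²/r = 8.5²/18.1 = 72.25/18.1 = 3.99 m/s²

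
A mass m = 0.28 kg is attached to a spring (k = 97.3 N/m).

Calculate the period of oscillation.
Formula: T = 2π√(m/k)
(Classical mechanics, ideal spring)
T = 2π√(m/k) = 2π√(0.28/97.3) = 0.3371 s; f = 1/T = 2.967 Hz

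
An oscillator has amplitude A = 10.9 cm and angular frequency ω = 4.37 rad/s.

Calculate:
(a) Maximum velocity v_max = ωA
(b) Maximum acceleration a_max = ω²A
v_max = ωA = 4.37×0.109 = 0.4763 m/s
a_max = ω²A = 4.37²×0.109 = 2.082 m/s²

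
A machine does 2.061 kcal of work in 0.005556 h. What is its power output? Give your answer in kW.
P = W/t = 8623 J / 20 s = 431.1 W = 0.4311 kW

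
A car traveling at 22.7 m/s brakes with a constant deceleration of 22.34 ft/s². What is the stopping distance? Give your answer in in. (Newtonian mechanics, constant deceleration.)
d = v₀² / (2a) (with unit conversion) = 1490.0 in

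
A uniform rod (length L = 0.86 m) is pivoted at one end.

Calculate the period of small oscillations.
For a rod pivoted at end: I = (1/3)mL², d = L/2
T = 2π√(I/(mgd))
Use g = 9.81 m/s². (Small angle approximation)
I/m = (1/3)L² = 0.2465 m²; d = L/2 = 0.43 m
T = 2π√(I/(mgd)) = 2π√(0.2465/(9.81×0.43)) = 1.519 s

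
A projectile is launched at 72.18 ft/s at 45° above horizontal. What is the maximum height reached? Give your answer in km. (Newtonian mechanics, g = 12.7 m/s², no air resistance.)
H = v₀²sin²(θ)/(2g) (with unit conversion) = 0.009528 km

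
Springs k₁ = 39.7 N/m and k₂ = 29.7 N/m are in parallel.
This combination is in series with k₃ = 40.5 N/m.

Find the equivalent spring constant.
k₁₂ = k₁ + k₂ = 69.4 N/m (parallel)
1/k_eq = 1/k₁₂ + 1/k₃ → k_eq = 25.58 N/m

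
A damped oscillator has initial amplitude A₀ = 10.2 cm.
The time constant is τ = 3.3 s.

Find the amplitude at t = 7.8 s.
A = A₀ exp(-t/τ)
A = A₀ exp(−t/τ) = 10.2×exp(−7.8/3.3) = 0.9596 cm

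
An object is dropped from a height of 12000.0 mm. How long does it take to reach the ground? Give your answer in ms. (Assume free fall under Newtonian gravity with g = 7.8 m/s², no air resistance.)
t = √(2h/g) (with unit conversion) = 1754.0 ms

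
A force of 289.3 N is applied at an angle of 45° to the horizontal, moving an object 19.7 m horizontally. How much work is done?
W = Fd cosθ = 289.3×19.7×cos(45°) = 4030.0 J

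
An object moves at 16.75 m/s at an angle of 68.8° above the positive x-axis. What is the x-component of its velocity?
vₓ = v cos(θ) = 16.75 × cos(68.8°) = 6.06 m/s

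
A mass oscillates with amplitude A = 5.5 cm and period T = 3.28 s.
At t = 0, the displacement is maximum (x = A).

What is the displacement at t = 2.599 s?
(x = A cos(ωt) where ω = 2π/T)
ω = 2π/T = 2π/3.28 = 1.916 rad/s
x = A cos(ωt) = 5.5×cos(1.916×2.599) = 1.447 cm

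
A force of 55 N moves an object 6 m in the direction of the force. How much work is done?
W = Fd = 55×6 = 330.0 J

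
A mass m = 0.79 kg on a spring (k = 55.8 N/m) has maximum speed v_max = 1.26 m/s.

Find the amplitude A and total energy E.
½mv²_max = ½kA² → A = v_max√(m/k) = 1.26×√(0.79/55.8) = 0.1499 m = 14.99 cm
E = ½mv²_max = ½×0.79×1.26² = 0.6271 J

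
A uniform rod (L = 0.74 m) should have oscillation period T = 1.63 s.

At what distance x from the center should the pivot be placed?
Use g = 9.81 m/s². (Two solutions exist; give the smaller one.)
T = 2π√((L²/12 + x²)/(gx)). Let c = T²g/(4π²) = 0.6602.
x² − cx + L²/12 = 0 → x = (c − √(c² − L²/3))/2 = 0.07844 m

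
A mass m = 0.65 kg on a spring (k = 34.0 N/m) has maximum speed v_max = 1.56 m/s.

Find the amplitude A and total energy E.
½mv²_max = ½kA² → A = v_max√(m/k) = 1.56×√(0.65/34.0) = 0.2157 m = 21.57 cm
E = ½mv²_max = ½×0.65×1.56² = 0.7909 J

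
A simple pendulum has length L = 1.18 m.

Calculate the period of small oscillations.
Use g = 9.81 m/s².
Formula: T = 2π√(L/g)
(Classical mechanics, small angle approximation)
T = 2π√(L/g) = 2π√(1.18/9.81) = 2.179 s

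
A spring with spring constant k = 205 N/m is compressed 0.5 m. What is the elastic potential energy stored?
PE = ½kx² = ½×205×0.5² = 25.62 J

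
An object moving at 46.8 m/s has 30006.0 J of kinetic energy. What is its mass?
KE = ½mv² → m = 2KE/v² = 2×30006.0/46.8² = 27.4 kg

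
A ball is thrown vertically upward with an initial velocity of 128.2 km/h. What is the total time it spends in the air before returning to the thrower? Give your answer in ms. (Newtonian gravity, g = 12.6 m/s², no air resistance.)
t_total = 2v₀/g (with unit conversion) = 5653.0 ms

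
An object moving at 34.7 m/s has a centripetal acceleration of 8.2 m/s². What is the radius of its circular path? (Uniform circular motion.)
r = v²/a_c = 34.7²/8.2 = 146.84 m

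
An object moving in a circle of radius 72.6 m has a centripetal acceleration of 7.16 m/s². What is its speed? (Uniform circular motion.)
v = √(a_c × r) = √(7.16 × 72.6) = 22.8 m/s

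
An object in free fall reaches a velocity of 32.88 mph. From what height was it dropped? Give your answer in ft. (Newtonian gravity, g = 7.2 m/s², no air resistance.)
h = v²/(2g) (with unit conversion) = 49.22 ft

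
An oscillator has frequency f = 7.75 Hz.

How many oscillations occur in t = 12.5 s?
n = f×t = 7.75×12.5 = 96.88 oscillations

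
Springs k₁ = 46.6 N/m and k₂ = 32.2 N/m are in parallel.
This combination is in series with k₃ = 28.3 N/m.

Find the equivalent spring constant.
k₁₂ = k₁ + k₂ = 78.8 N/m (parallel)
1/k_eq = 1/k₁₂ + 1/k₃ → k_eq = 20.82 N/m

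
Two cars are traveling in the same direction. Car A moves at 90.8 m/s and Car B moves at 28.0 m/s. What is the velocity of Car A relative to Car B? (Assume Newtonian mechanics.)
v_rel = v_A - v_B = 90.8 - 28.0 = 62.8 m/s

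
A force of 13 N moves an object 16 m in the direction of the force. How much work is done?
W = Fd = 13×16 = 208.0 J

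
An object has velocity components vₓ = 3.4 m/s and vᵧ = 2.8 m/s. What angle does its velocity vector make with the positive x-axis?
θ = arctan(vᵧ/vₓ) = arctan(2.8/3.4) = 39.47°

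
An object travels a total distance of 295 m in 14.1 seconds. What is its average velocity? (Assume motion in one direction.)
v_avg = Δd / Δt = 295 / 14.1 = 20.92 m/s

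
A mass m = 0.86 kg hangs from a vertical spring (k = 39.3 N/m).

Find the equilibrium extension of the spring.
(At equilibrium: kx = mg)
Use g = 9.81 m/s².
x_eq = mg/k = 0.86×9.81/39.3 = 0.2147 m = 21.47 cm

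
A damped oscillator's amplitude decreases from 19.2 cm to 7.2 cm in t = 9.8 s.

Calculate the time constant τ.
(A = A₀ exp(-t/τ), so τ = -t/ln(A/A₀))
A/A₀ = 7.2/19.2 = 0.375; ln(A/A₀) = -0.9808
τ = −t/ln(A/A₀) = −9.8/-0.9808 = 9.992 s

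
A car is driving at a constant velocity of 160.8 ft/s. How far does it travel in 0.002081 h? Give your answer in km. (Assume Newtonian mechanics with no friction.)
d = vt (with unit conversion) = 0.3672 km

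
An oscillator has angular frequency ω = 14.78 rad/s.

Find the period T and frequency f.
T = 2π/ω = 2π/14.78 = 0.4251 s; f = ω/2π = 2.352 Hz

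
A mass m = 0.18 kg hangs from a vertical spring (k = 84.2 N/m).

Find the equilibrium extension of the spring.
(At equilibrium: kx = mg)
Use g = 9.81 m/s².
x_eq = mg/k = 0.18×9.81/84.2 = 0.02097 m = 2.097 cm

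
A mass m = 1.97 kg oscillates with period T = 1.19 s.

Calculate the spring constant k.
T = 2π√(m/k) → k = m(2π/T)² = 1.97×(2π/1.19)² = 54.92 N/m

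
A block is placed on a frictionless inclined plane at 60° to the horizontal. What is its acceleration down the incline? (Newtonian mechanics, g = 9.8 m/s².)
a = g sin(θ) = 9.8 × sin(60°) = 9.8 × 0.866 = 8.49 m/s²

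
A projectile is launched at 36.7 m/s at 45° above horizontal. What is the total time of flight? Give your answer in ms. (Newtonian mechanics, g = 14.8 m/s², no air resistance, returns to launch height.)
T = 2v₀sin(θ)/g (with unit conversion) = 3507.0 ms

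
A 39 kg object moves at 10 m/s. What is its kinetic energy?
KE = ½mv² = ½×39×10² = 1950.0 J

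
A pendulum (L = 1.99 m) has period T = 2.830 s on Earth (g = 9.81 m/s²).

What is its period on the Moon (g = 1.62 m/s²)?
T = 2π√(L/g), so T_moon/T_earth = √(g_earth/g_moon)
T_moon = 2π√(1.99/1.62) = 6.964 s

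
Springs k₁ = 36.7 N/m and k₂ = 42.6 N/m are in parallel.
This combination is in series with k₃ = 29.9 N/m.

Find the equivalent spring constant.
k₁₂ = k₁ + k₂ = 79.3 N/m (parallel)
1/k_eq = 1/k₁₂ + 1/k₃ → k_eq = 21.71 N/m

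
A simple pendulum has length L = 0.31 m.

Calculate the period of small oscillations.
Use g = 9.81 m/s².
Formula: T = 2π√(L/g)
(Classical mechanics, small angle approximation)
T = 2π√(L/g) = 2π√(0.31/9.81) = 1.117 s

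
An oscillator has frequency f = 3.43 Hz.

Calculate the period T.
T = 1/f = 1/3.43 = 0.2915 s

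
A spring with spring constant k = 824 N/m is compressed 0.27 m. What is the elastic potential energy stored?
PE = ½kx² = ½×824×0.27² = 30.03 J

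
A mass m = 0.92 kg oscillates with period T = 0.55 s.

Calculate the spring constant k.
T = 2π√(m/k) → k = m(2π/T)² = 0.92×(2π/0.55)² = 120.1 N/m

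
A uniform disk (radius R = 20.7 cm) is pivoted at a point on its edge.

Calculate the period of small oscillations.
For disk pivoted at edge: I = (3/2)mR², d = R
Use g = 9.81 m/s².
I/m = (3/2)R² = 0.06427 m²; d = R = 0.207 m
T = 2π√((3/2)R²/(gR)) = 2π√(3R/(2g)) = 1.118 s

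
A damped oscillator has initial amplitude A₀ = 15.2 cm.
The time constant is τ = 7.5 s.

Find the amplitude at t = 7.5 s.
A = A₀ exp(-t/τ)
A = A₀ exp(−t/τ) = 15.2×exp(−7.5/7.5) = 5.592 cm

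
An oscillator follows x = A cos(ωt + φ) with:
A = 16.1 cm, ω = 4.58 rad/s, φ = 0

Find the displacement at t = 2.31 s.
x = A cos(ωt + φ) = 16.1×cos(4.58×2.31 + 0) = -6.503 cm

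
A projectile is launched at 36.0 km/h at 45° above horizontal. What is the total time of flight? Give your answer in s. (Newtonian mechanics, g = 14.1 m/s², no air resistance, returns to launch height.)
T = 2v₀sin(θ)/g (with unit conversion) = 1.003 s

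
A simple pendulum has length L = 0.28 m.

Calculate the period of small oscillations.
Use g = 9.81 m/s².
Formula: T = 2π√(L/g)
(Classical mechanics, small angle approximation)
T = 2π√(L/g) = 2π√(0.28/9.81) = 1.062 s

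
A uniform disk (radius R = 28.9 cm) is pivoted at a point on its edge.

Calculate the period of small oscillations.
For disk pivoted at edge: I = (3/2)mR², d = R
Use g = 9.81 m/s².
I/m = (3/2)R² = 0.1253 m²; d = R = 0.289 m
T = 2π√((3/2)R²/(gR)) = 2π√(3R/(2g)) = 1.321 s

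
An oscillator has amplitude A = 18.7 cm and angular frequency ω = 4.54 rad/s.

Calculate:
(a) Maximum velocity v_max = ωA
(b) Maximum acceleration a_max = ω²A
v_max = ωA = 4.54×0.187 = 0.849 m/s
a_max = ω²A = 4.54²×0.187 = 3.854 m/s²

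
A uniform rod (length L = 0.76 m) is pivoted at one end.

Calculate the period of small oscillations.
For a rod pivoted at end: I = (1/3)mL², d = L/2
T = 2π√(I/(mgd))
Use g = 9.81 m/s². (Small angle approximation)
I/m = (1/3)L² = 0.1925 m²; d = L/2 = 0.38 m
T = 2π√(I/(mgd)) = 2π√(0.1925/(9.81×0.38)) = 1.428 s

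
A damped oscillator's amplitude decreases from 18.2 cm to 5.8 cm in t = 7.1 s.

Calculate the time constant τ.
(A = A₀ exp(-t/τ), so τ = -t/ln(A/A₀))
A/A₀ = 5.8/18.2 = 0.3187; ln(A/A₀) = -1.144
τ = −t/ln(A/A₀) = −7.1/-1.144 = 6.209 s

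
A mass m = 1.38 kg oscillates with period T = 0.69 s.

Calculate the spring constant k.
T = 2π√(m/k) → k = m(2π/T)² = 1.38×(2π/0.69)² = 114.4 N/m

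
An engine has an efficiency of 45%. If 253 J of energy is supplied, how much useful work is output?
W_out = η × W_in = 0.45 × 253 = 113.85 J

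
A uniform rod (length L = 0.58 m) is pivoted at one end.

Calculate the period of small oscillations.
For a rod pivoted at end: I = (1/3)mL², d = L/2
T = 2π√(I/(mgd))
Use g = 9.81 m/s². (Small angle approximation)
I/m = (1/3)L² = 0.1121 m²; d = L/2 = 0.29 m
T = 2π√(I/(mgd)) = 2π√(0.1121/(9.81×0.29)) = 1.247 s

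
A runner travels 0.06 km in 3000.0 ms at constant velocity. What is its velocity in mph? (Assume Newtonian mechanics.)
v = d/t (with unit conversion) = 44.74 mph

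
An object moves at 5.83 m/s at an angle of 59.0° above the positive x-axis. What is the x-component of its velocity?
vₓ = v cos(θ) = 5.83 × cos(59.0°) = 3.0 m/s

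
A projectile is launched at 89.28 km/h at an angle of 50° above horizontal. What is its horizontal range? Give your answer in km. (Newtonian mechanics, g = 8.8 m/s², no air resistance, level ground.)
R = v₀² sin(2θ) / g (with unit conversion) = 0.06883 km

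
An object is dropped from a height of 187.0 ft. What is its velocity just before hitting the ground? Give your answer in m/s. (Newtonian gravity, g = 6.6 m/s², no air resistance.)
v = √(2gh) (with unit conversion) = 27.43 m/s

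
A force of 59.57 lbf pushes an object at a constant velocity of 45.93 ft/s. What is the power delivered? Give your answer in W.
P = Fv = 265 N × 14 m/s = 3710 W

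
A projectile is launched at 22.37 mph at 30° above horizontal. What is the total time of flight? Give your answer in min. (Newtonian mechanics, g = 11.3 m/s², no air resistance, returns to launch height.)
T = 2v₀sin(θ)/g (with unit conversion) = 0.01475 min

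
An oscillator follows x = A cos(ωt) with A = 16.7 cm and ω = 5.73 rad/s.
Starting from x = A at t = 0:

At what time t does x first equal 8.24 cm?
cos(ωt) = x/A = 8.24/16.7 = 0.4934
ωt = arccos(0.4934) = 1.055 rad
t = 1.055/5.73 = 0.1841 s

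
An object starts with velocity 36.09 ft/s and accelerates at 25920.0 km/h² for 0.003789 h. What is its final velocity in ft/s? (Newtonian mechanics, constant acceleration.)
v = v₀ + at (with unit conversion) = 125.6 ft/s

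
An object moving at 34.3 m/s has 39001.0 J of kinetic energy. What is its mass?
KE = ½mv² → m = 2KE/v² = 2×39001.0/34.3² = 66.3 kg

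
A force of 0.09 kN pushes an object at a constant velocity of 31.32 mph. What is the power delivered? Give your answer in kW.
P = Fv = 90 N × 14 m/s = 1260 W = 1.26 kW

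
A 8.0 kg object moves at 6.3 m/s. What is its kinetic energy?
KE = ½mv² = ½×8.0×6.3² = 158.76 J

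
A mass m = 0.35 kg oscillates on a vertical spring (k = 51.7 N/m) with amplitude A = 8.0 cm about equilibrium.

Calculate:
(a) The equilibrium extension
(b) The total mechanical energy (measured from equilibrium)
x_eq = mg/k = 0.35×9.81/51.7 = 0.06641 m = 6.641 cm
E = ½kA² = ½×51.7×(0.08)² = 0.1654 J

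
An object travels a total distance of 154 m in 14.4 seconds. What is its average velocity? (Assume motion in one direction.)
v_avg = Δd / Δt = 154 / 14.4 = 10.69 m/s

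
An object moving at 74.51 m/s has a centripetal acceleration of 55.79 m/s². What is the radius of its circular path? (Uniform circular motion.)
r = v²/a_c = 74.51²/55.79 = 99.51 m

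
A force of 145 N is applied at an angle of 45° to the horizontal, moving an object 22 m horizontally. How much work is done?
W = Fd cosθ = 145×22×cos(45°) = 2255.7 J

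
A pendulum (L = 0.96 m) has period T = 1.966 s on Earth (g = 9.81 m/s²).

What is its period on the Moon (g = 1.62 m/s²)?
T = 2π√(L/g), so T_moon/T_earth = √(g_earth/g_moon)
T_moon = 2π√(0.96/1.62) = 4.837 s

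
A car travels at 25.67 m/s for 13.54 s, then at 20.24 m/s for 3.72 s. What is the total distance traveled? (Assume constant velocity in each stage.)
d₁ = v₁t₁ = 25.67 × 13.54 = 347.572 m
d₂ = v₂t₂ = 20.24 × 3.72 = 75.2928 m
d_total = 347.572 + 75.2928 = 422.86 m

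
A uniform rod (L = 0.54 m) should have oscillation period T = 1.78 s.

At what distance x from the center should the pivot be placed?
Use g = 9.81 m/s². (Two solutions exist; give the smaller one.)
T = 2π√((L²/12 + x²)/(gx)). Let c = T²g/(4π²) = 0.7873.
x² − cx + L²/12 = 0 → x = (c − √(c² − L²/3))/2 = 0.03218 m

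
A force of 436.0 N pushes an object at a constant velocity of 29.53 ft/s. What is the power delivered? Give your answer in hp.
P = Fv = 436 N × 9.001 m/s = 3924 W = 5.263 hp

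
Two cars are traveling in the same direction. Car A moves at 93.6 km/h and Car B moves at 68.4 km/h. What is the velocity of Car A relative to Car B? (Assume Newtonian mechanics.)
v_rel = v_A - v_B = 93.6 - 68.4 = 25.2 km/h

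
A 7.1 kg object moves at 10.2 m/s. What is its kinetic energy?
KE = ½mv² = ½×7.1×10.2² = 369.342 J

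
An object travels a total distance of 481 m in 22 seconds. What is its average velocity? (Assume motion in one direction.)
v_avg = Δd / Δt = 481 / 22 = 21.86 m/s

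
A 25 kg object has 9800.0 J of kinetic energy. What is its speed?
KE = ½mv² → v = √(2KE/m) = √(2×9800.0/25) = 28.0 m/s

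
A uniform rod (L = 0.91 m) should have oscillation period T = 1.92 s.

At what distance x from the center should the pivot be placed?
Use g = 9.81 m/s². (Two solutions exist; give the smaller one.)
T = 2π√((L²/12 + x²)/(gx)). Let c = T²g/(4π²) = 0.916.
x² − cx + L²/12 = 0 → x = (c − √(c² − L²/3))/2 = 0.08282 m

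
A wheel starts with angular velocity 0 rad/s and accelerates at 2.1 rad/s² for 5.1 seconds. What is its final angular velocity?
ω = ω₀ + αt = 0 + 2.1 × 5.1 = 10.71 rad/s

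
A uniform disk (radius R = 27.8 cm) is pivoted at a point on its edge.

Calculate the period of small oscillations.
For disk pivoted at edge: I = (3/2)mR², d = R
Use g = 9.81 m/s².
I/m = (3/2)R² = 0.1159 m²; d = R = 0.278 m
T = 2π√((3/2)R²/(gR)) = 2π√(3R/(2g)) = 1.295 s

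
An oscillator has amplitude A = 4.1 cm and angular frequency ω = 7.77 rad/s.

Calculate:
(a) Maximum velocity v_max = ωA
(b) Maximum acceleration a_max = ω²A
v_max = ωA = 7.77×0.041 = 0.3186 m/s
a_max = ω²A = 7.77²×0.041 = 2.475 m/s²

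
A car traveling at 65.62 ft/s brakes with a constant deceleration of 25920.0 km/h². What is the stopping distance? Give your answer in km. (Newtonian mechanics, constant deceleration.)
d = v₀² / (2a) (with unit conversion) = 0.1 km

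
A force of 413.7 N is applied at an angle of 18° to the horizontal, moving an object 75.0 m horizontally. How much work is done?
W = Fd cosθ = 413.7×75.0×cos(18°) = 29509.0 J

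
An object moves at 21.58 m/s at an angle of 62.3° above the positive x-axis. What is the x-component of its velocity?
vₓ = v cos(θ) = 21.58 × cos(62.3°) = 10.03 m/s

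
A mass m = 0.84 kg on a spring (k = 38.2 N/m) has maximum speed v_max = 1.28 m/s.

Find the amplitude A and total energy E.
½mv²_max = ½kA² → A = v_max√(m/k) = 1.28×√(0.84/38.2) = 0.1898 m = 18.98 cm
E = ½mv²_max = ½×0.84×1.28² = 0.6881 J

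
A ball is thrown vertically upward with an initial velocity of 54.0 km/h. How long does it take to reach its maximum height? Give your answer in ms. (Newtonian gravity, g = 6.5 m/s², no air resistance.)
t_up = v₀/g (with unit conversion) = 2308.0 ms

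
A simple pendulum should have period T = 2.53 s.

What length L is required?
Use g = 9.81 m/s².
T = 2π√(L/g) → L = g(T/2π)² = 9.81×(2.53/2π)² = 1.591 m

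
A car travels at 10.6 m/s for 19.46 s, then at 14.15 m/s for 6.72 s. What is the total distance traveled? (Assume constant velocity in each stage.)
d₁ = v₁t₁ = 10.6 × 19.46 = 206.276 m
d₂ = v₂t₂ = 14.15 × 6.72 = 95.088 m
d_total = 206.276 + 95.088 = 301.36 m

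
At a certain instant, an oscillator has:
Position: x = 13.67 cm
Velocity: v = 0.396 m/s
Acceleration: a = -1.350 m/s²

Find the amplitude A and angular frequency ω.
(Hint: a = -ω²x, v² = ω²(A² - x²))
a = −ω²x → ω = √(|a|/x) = √(1.35/0.1367) = 3.143 rad/s
v² = ω²(A² − x²) → A = √(x² + v²/ω²) = √(0.1367² + 0.396²/3.143²) = 0.1859 m = 18.59 cm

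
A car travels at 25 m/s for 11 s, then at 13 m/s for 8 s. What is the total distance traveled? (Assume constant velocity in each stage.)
d₁ = v₁t₁ = 25 × 11 = 275 m
d₂ = v₂t₂ = 13 × 8 = 104 m
d_total = 275 + 104 = 379 m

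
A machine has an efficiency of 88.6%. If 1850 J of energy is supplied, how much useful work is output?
W_out = η × W_in = 0.886 × 1850 = 1639.1 J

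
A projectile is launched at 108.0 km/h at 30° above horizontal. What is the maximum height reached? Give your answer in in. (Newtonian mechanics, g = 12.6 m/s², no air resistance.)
H = v₀²sin²(θ)/(2g) (with unit conversion) = 351.5 in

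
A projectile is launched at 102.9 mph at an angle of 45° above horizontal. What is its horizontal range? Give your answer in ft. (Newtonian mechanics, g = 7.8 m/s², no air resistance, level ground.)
R = v₀² sin(2θ) / g (with unit conversion) = 890.0 ft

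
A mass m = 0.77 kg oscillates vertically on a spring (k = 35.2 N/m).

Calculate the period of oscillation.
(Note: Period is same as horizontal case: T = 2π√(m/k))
T = 2π√(m/k) = 2π√(0.77/35.2) = 0.9293 s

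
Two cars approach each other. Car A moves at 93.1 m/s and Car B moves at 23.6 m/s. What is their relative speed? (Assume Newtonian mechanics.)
v_rel = v_A + v_B = 93.1 + 23.6 = 116.7 m/s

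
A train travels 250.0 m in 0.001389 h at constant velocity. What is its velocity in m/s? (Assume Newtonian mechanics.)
v = d/t (with unit conversion) = 50.0 m/s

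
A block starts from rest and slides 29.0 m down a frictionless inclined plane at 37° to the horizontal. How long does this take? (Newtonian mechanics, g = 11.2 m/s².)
a = g sin(θ) = 11.2 × sin(37°) = 6.74 m/s²
t = √(2d/a) = √(2 × 29.0 / 6.74) = 2.93 s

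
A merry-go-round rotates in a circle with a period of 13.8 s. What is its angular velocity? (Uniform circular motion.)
ω = 2π/T = 2π/13.8 = 0.4553 rad/s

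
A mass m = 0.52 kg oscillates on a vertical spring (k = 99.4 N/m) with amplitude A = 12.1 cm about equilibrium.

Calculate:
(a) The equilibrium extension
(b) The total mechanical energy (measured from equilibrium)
x_eq = mg/k = 0.52×9.81/99.4 = 0.05132 m = 5.132 cm
E = ½kA² = ½×99.4×(0.121)² = 0.7277 J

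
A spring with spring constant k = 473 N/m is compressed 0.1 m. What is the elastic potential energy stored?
PE = ½kx² = ½×473×0.1² = 2.365 J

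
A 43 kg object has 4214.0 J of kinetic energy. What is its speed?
KE = ½mv² → v = √(2KE/m) = √(2×4214.0/43) = 14.0 m/s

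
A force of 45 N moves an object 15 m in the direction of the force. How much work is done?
W = Fd = 45×15 = 675.0 J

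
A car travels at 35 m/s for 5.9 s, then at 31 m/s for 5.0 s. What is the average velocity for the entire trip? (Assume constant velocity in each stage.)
d₁ = v₁t₁ = 35 × 5.9 = 206.5 m
d₂ = v₂t₂ = 31 × 5.0 = 155 m
d_total = 361.5 m, t_total = 10.9 s
v_avg = d_total/t_total = 361.5/10.9 = 33.17 m/s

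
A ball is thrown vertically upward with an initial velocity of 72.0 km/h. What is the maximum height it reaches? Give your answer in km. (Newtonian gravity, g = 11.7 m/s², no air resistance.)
h_max = v₀²/(2g) (with unit conversion) = 0.01709 km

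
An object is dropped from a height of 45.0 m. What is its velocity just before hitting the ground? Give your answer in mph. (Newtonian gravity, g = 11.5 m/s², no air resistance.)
v = √(2gh) (with unit conversion) = 71.97 mph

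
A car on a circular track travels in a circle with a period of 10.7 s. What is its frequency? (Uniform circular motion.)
f = 1/T = 1/10.7 = 0.0935 Hz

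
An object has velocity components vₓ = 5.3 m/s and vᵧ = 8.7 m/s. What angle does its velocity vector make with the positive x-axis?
θ = arctan(vᵧ/vₓ) = arctan(8.7/5.3) = 58.65°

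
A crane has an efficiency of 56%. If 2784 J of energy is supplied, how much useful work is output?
W_out = η × W_in = 0.56 × 2784 = 1559.0 J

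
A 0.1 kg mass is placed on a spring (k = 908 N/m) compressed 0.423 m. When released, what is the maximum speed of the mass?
½kx² = ½mv² → v = x√(k/m) = 0.423×√(908/0.1) = 40.31 m/s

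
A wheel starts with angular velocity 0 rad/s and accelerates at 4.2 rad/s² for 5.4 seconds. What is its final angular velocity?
ω = ω₀ + αt = 0 + 4.2 × 5.4 = 22.68 rad/s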